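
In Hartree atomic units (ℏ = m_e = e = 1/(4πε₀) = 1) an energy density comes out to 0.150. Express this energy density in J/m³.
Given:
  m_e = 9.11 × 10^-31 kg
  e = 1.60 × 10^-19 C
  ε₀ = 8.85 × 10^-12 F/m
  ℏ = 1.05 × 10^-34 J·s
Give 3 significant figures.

One atomic unit of energy density: u_au = E_h/a₀³ = m_e⁴e¹⁰/((4πε₀)⁵ℏ⁸) = 3.01 × 10^13 J/m³.
0.150 × 3.01 × 10^13 J/m³ = 4.52 × 10^12 J/m³

4.52 × 10^12 J/m³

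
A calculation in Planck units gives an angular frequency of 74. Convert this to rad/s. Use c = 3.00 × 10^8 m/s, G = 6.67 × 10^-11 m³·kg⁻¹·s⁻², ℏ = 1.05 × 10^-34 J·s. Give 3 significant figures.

1.38 × 10^45 rad/s

One Planck angular frequency: ω_P = √(c⁵/(ℏG)) = 1.86 × 10^43 rad/s.
74 × 1.86 × 10^43 rad/s = 1.38 × 10^45 rad/s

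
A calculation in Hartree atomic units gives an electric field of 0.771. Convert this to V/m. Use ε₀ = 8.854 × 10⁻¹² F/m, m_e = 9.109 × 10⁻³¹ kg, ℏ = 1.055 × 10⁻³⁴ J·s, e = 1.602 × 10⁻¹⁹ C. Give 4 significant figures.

One atomic unit of electric field: E_au = E_h/(e a₀) = m_e²e⁵/((4πε₀)³ℏ⁴) = 5.131 × 10¹¹ V/m.
0.771 × 5.131 × 10¹¹ V/m = 3.956 × 10¹¹ V/m

3.956 × 10¹¹ V/m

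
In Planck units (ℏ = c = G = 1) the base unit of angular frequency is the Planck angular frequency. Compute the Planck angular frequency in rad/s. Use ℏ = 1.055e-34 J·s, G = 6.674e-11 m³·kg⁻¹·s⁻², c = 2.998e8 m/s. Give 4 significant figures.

ω_P = √(c⁵/(ℏG))
  = √(3.440e86)
  = 1.855e43 rad/s

1.855e43 rad/s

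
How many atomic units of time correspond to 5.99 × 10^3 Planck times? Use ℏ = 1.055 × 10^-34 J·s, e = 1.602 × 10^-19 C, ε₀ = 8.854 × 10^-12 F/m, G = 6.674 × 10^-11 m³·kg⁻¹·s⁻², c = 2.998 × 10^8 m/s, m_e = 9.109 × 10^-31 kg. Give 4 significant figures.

1.333 × 10^-23

Planck time: t_P = √(ℏG/c⁵) = 5.392 × 10^-44 s
atomic unit of time: τ_au = (4πε₀)²ℏ³/(m_e e⁴) = 2.423 × 10^-17 s
5.99 × 10^3 × 5.392 × 10^-44 / 2.423 × 10^-17 = 1.333 × 10^-23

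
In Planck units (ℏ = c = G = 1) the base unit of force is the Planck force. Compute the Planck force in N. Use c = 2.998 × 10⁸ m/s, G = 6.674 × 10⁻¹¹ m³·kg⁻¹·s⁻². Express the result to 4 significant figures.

F_P = c⁴/G
  = 8.078 × 10³³ / 6.674 × 10⁻¹¹
  = 1.210 × 10⁴⁴ N

1.210 × 10⁴⁴ N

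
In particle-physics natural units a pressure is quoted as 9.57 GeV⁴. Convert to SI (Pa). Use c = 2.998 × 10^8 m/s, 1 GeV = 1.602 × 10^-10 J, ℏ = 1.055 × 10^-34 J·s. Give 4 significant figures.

1.992 × 10^38 Pa

Pressure is [E]/[L]³ = [E]⁴/(ℏc)³.
1 GeV⁴ → 1/(ℏc)³ × (1 GeV in J)⁴ = 2.082 × 10^37 Pa.
Result: 9.57 × 2.082 × 10^37 = 1.992 × 10^38 Pa.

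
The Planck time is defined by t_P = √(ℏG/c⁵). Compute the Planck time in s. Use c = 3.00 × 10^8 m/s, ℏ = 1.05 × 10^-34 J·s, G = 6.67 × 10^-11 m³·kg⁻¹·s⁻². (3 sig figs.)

5.37 × 10^-44 s

t_P = √(ℏG/c⁵)
  = √(2.88 × 10^-87)
  = 5.37 × 10^-44 s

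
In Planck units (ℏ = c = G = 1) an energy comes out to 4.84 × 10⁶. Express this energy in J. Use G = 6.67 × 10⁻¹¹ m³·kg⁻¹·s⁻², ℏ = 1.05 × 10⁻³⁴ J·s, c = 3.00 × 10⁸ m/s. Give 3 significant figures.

9.47 × 10¹⁵ J

One Planck energy: E_P = √(ℏc⁵/G) = 1.96 × 10⁹ J.
4.84 × 10⁶ × 1.96 × 10⁹ J = 9.47 × 10¹⁵ J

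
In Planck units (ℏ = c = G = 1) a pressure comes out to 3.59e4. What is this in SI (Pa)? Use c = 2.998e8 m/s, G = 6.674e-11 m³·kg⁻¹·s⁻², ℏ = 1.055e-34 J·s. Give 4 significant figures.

1.663e118 Pa

One Planck pressure: p_P = c⁷/(ℏG²) = 4.632e113 Pa.
3.59e4 × 4.632e113 Pa = 1.663e118 Pa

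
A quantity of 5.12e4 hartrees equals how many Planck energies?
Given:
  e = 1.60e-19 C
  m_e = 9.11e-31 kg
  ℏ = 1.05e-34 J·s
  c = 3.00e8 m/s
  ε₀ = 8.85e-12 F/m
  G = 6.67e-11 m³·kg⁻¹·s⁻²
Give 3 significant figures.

1.15e-22

hartree: E_h = m_e e⁴/(4πε₀ℏ)² = 4.38e-18 J
Planck energy: E_P = √(ℏc⁵/G) = 1.96e9 J
5.12e4 × 4.38e-18 / 1.96e9 = 1.15e-22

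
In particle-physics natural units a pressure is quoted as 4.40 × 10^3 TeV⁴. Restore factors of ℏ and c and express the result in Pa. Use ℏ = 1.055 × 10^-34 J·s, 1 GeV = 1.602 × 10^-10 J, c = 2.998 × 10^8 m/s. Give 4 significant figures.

Pressure is [E]/[L]³ = [E]⁴/(ℏc)³.
1 GeV⁴ → 1/(ℏc)³ × (1 GeV in J)⁴ = 2.082 × 10^37 Pa.
Convert the energy scale: 4.40 × 10^3 TeV⁴ = 4.40 × 10^15 GeV⁴.
Result: 4.40 × 10^15 × 2.082 × 10^37 = 9.159 × 10^52 Pa.

9.159 × 10^52 Pa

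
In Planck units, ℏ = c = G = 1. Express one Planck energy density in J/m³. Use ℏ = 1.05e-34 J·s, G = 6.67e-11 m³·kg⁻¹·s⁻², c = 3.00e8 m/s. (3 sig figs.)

4.68e113 J/m³

The unique combination of the constants set to 1 with dimensions of energy density is u_P = c⁷/(ℏG²).
  = 2.19e59 / 4.67e-55
  = 4.68e113 J/m³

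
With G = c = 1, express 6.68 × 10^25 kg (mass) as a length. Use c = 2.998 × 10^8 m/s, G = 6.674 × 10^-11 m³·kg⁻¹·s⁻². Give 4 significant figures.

In G = c = 1 units mass has dimensions of length; the conversion factor is G/c².
6.68 × 10^25 kg × (G/c²) = 0.04960 m

0.04960 m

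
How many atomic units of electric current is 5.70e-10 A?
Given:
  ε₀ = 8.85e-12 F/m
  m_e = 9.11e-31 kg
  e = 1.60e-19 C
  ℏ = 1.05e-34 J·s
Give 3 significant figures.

8.54e-8

atomic unit of electric current: I_au = e E_h/ℏ = m_e e⁵/((4πε₀)²ℏ³) = 6.67e-3 A.
5.70e-10 / 6.67e-3 = 8.54e-8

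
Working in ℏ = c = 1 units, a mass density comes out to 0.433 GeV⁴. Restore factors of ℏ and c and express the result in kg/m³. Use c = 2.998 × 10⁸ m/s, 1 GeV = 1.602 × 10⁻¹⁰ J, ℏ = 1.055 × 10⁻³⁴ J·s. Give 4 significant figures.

Mass density is [E]/(c²[L]³) = [E]⁴/(ℏ³c⁵).
1 GeV⁴ → 1/(ℏ³c⁵) × (1 GeV in J)⁴ = 2.316 × 10²⁰ kg/m³.
Result: 0.433 × 2.316 × 10²⁰ = 1.003 × 10²⁰ kg/m³.

1.003 × 10²⁰ kg/m³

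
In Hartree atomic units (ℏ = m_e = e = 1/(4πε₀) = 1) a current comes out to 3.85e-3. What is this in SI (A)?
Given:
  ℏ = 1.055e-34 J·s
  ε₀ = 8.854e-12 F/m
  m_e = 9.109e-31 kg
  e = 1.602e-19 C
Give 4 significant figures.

One atomic unit of electric current: I_au = e E_h/ℏ = m_e e⁵/((4πε₀)²ℏ³) = 6.612e-3 A.
3.85e-3 × 6.612e-3 A = 2.546e-5 A

2.546e-5 A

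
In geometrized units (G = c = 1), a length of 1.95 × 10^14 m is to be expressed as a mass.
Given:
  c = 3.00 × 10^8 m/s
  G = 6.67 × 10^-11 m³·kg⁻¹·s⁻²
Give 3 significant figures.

Length → mass via c²/G.
1.95 × 10^14 m × (c²/G) = 2.63 × 10^41 kg

2.63 × 10^41 kg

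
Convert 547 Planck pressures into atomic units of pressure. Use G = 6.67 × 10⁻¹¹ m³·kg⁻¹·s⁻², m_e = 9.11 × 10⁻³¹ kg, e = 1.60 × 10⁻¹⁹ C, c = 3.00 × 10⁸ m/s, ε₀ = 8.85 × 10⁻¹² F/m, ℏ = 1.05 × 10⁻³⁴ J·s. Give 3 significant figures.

8.50 × 10¹⁰²

Planck pressure: p_P = c⁷/(ℏG²) = 4.68 × 10¹¹³ Pa
atomic unit of pressure: P_au = E_h/a₀³ = m_e⁴e¹⁰/((4πε₀)⁵ℏ⁸) = 3.01 × 10¹³ Pa
547 × 4.68 × 10¹¹³ / 3.01 × 10¹³ = 8.50 × 10¹⁰²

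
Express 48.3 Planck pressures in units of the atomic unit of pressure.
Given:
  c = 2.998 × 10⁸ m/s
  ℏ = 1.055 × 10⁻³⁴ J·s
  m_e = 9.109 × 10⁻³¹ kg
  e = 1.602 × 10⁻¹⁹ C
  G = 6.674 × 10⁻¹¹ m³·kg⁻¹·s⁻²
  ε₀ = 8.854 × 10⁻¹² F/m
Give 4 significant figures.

Planck pressure: p_P = c⁷/(ℏG²) = 4.632 × 10¹¹³ Pa
atomic unit of pressure: P_au = E_h/a₀³ = m_e⁴e¹⁰/((4πε₀)⁵ℏ⁸) = 2.929 × 10¹³ Pa
48.3 × 4.632 × 10¹¹³ / 2.929 × 10¹³ = 7.638 × 10¹⁰¹

7.638 × 10¹⁰¹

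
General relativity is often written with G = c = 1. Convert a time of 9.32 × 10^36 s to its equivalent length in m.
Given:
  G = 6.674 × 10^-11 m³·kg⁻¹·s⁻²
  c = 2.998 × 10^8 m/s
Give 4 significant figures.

2.794 × 10^45 m

Time → length via c.
9.32 × 10^36 s × (c) = 2.794 × 10^45 m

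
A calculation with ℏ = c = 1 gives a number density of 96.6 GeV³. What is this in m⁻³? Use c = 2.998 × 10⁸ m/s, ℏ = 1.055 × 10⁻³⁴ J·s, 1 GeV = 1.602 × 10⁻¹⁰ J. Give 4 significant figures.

Number density is [L]⁻³ = [E]³/(ℏc)³.
1 GeV³ → 1/(ℏc)³ × (1 GeV in J)³ = 1.299 × 10⁴⁷ m⁻³.
Result: 96.6 × 1.299 × 10⁴⁷ = 1.255 × 10⁴⁹ m⁻³.

1.255 × 10⁴⁹ m⁻³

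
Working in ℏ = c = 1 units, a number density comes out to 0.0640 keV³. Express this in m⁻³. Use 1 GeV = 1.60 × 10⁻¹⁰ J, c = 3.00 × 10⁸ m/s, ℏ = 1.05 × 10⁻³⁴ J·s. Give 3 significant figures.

Number density is [L]⁻³ = [E]³/(ℏc)³.
1 GeV³ → 1/(ℏc)³ × (1 GeV in J)³ = 1.31 × 10⁴⁷ m⁻³.
Convert the energy scale: 0.0640 keV³ = 6.40 × 10⁻²⁰ GeV³.
Result: 6.40 × 10⁻²⁰ × 1.31 × 10⁴⁷ = 8.39 × 10²⁷ m⁻³.

8.39 × 10²⁷ m⁻³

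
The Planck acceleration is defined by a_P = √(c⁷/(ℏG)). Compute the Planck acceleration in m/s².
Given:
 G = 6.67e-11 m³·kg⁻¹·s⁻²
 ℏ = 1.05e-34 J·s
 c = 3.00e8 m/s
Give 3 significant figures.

5.59e51 m/s²

a_P = √(c⁷/(ℏG))
  = √(3.12e103)
  = 5.59e51 m/s²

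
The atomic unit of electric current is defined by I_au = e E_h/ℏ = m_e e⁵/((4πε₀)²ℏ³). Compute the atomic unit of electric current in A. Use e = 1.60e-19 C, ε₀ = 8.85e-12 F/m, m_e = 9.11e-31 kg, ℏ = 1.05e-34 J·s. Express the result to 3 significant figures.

6.67e-3 A

I_au = e E_h/ℏ = m_e e⁵/((4πε₀)²ℏ³)
E_h = 4.38e-18 J
e·E_h/ℏ = 6.67e-3 A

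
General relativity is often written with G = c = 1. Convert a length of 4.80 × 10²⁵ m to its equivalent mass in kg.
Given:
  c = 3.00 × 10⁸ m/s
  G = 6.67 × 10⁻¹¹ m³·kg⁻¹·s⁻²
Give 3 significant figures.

Length → mass via c²/G.
4.80 × 10²⁵ m × (c²/G) = 6.48 × 10⁵² kg

6.48 × 10⁵² kg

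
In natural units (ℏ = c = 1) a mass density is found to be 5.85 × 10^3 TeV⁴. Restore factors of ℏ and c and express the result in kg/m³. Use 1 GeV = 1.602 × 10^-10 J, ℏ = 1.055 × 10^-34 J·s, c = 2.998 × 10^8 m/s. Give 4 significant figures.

Mass density is [E]/(c²[L]³) = [E]⁴/(ℏ³c⁵).
1 GeV⁴ → 1/(ℏ³c⁵) × (1 GeV in J)⁴ = 2.316 × 10^20 kg/m³.
Convert the energy scale: 5.85 × 10^3 TeV⁴ = 5.85 × 10^15 GeV⁴.
Result: 5.85 × 10^15 × 2.316 × 10^20 = 1.355 × 10^36 kg/m³.

1.355 × 10^36 kg/m³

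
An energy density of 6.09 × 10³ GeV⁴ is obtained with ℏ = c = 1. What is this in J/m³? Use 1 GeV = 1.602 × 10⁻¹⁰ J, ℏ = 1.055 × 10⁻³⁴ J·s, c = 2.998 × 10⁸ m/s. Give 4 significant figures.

[E]/[L]³ = [E]⁴/(ℏc)³; restore (ℏc)⁻³.
1 GeV⁴ → 1/(ℏc)³ × (1 GeV in J)⁴ = 2.082 × 10³⁷ J/m³.
Result: 6.09 × 10³ × 2.082 × 10³⁷ = 1.268 × 10⁴¹ J/m³.

1.268 × 10⁴¹ J/m³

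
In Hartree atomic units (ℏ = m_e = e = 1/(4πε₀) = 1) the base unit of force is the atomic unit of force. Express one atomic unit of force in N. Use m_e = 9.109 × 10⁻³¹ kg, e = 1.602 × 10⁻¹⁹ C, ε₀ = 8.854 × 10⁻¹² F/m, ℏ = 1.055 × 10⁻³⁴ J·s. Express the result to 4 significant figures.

8.220 × 10⁻⁸ N

F_au = E_h/a₀ = m_e²e⁶/((4πε₀)³ℏ⁴)
E_h = 4.354 × 10⁻¹⁸ J
a₀ = 5.297 × 10⁻¹¹ m
E_h/a₀ = 8.220 × 10⁻⁸ N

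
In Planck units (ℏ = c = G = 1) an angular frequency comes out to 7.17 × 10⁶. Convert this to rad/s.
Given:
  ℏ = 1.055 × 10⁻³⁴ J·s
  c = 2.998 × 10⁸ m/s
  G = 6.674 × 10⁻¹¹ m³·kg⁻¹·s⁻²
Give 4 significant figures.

One Planck angular frequency: ω_P = √(c⁵/(ℏG)) = 1.855 × 10⁴³ rad/s.
7.17 × 10⁶ × 1.855 × 10⁴³ rad/s = 1.330 × 10⁵⁰ rad/s

1.330 × 10⁵⁰ rad/s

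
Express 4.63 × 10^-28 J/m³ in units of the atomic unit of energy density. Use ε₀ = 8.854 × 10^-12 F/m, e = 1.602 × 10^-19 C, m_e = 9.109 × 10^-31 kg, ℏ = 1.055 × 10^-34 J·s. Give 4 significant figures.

1.581 × 10^-41

atomic unit of energy density: u_au = E_h/a₀³ = m_e⁴e¹⁰/((4πε₀)⁵ℏ⁸) = 2.929 × 10^13 J/m³.
4.63 × 10^-28 / 2.929 × 10^13 = 1.581 × 10^-41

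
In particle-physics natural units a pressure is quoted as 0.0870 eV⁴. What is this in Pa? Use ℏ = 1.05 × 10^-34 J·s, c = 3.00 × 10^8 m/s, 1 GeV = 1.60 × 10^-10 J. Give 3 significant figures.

1.82 Pa

Pressure is [E]/[L]³ = [E]⁴/(ℏc)³.
1 GeV⁴ → 1/(ℏc)³ × (1 GeV in J)⁴ = 2.10 × 10^37 Pa.
Convert the energy scale: 0.0870 eV⁴ = 8.70 × 10^-38 GeV⁴.
Result: 8.70 × 10^-38 × 2.10 × 10^37 = 1.82 Pa.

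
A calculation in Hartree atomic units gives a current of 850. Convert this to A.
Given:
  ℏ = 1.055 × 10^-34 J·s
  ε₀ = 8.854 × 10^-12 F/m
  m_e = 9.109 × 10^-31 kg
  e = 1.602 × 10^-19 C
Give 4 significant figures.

One atomic unit of electric current: I_au = e E_h/ℏ = m_e e⁵/((4πε₀)²ℏ³) = 6.612 × 10^-3 A.
850 × 6.612 × 10^-3 A = 5.620 A

5.620 A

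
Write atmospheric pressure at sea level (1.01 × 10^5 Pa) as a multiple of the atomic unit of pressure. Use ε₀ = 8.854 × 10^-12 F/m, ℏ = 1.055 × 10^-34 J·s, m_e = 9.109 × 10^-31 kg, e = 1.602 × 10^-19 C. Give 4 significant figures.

atomic unit of pressure: P_au = E_h/a₀³ = m_e⁴e¹⁰/((4πε₀)⁵ℏ⁸) = 2.929 × 10^13 Pa.
1.01 × 10^5 / 2.929 × 10^13 = 3.448 × 10^-9

3.448 × 10^-9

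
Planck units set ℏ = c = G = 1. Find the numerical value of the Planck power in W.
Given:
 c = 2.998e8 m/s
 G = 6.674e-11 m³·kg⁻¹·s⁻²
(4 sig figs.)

The unique combination of the constants set to 1 with dimensions of power is P_P = c⁵/G.
  = 2.422e42 / 6.674e-11
  = 3.629e52 W

3.629e52 W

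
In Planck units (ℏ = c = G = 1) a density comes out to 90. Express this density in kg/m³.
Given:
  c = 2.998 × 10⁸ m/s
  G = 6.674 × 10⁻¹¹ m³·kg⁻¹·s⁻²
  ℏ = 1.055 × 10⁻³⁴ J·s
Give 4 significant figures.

4.638 × 10⁹⁸ kg/m³

One Planck density: ρ_P = c⁵/(ℏG²) = 5.154 × 10⁹⁶ kg/m³.
90 × 5.154 × 10⁹⁶ kg/m³ = 4.638 × 10⁹⁸ kg/m³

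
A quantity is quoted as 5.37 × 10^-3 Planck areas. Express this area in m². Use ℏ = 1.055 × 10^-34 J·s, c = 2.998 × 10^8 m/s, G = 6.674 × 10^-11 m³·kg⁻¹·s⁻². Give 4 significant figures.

One Planck area: A_P = ℏG/c³ = 2.613 × 10^-70 m².
5.37 × 10^-3 × 2.613 × 10^-70 m² = 1.403 × 10^-72 m²

1.403 × 10^-72 m²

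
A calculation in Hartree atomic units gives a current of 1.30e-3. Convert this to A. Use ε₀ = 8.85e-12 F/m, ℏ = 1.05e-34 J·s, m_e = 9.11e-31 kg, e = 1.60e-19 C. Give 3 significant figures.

One atomic unit of electric current: I_au = e E_h/ℏ = m_e e⁵/((4πε₀)²ℏ³) = 6.67e-3 A.
1.30e-3 × 6.67e-3 A = 8.67e-6 A

8.67e-6 A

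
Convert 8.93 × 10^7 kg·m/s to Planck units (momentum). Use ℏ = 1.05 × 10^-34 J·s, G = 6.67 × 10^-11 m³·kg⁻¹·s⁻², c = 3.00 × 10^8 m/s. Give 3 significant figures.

1.37 × 10^7

Planck momentum: p_P = √(ℏc³/G) = 6.52 kg·m/s.
8.93 × 10^7 / 6.52 = 1.37 × 10^7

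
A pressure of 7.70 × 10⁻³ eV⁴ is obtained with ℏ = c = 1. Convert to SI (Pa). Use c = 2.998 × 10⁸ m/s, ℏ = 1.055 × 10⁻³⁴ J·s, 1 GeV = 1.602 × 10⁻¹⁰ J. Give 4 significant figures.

Pressure is [E]/[L]³ = [E]⁴/(ℏc)³.
1 GeV⁴ → 1/(ℏc)³ × (1 GeV in J)⁴ = 2.082 × 10³⁷ Pa.
Convert the energy scale: 7.70 × 10⁻³ eV⁴ = 7.70 × 10⁻³⁹ GeV⁴.
Result: 7.70 × 10⁻³⁹ × 2.082 × 10³⁷ = 0.1603 Pa.

0.1603 Pa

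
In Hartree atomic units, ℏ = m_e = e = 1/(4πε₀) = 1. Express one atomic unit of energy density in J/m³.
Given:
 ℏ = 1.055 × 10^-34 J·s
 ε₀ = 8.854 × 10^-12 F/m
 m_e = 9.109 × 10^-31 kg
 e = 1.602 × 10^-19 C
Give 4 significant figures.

From ℏ = m_e = e = 1/(4πε₀) = 1 the energy density scale is u_au = E_h/a₀³ = m_e⁴e¹⁰/((4πε₀)⁵ℏ⁸).
E_h = 4.354 × 10^-18 J
a₀ = 5.297 × 10^-11 m
E_h/a₀³ = 2.929 × 10^13 J/m³

2.929 × 10^13 J/m³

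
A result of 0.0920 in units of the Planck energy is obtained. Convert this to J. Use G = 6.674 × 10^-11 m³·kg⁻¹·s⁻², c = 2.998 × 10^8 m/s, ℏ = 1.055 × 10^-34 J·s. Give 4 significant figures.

1.800 × 10^8 J

One Planck energy: E_P = √(ℏc⁵/G) = 1.957 × 10^9 J.
0.0920 × 1.957 × 10^9 J = 1.800 × 10^8 J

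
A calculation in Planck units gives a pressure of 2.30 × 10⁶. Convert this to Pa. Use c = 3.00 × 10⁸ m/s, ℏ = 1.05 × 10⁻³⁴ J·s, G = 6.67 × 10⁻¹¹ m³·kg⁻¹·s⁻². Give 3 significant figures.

1.08 × 10¹²⁰ Pa

One Planck pressure: p_P = c⁷/(ℏG²) = 4.68 × 10¹¹³ Pa.
2.30 × 10⁶ × 4.68 × 10¹¹³ Pa = 1.08 × 10¹²⁰ Pa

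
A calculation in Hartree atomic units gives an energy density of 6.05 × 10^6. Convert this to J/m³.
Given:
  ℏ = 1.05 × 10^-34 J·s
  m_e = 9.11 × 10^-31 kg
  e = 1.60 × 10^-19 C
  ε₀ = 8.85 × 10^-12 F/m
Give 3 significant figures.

One atomic unit of energy density: u_au = E_h/a₀³ = m_e⁴e¹⁰/((4πε₀)⁵ℏ⁸) = 3.01 × 10^13 J/m³.
6.05 × 10^6 × 3.01 × 10^13 J/m³ = 1.82 × 10^20 J/m³

1.82 × 10^20 J/m³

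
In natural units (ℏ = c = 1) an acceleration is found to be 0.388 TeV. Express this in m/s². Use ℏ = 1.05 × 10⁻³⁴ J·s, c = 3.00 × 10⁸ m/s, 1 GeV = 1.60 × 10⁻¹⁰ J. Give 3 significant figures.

Acceleration is [L]/[T]² = c·[E]/ℏ.
1 GeV → c/ℏ × (1 GeV in J) = 4.57 × 10³² m/s².
Convert the energy scale: 0.388 TeV = 388 GeV.
Result: 388 × 4.57 × 10³² = 1.77 × 10³⁵ m/s².

1.77 × 10³⁵ m/s²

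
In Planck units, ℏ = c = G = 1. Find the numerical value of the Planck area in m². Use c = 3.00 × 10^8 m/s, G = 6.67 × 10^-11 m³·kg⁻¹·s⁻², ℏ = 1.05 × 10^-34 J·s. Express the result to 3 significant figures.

The unique combination of the constants set to 1 with dimensions of area is A_P = ℏG/c³.
  = 7.00 × 10^-45 / 2.70 × 10^25
  = 2.59 × 10^-70 m²

2.59 × 10^-70 m²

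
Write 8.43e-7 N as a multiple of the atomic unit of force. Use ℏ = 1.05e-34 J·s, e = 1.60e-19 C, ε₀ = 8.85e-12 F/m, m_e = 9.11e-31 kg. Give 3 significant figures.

atomic unit of force: F_au = E_h/a₀ = m_e²e⁶/((4πε₀)³ℏ⁴) = 8.33e-8 N.
8.43e-7 / 8.33e-8 = 10.1

10.1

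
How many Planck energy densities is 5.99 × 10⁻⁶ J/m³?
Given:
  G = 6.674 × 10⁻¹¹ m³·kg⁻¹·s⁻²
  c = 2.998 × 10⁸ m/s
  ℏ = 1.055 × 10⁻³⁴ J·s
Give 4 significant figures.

1.293 × 10⁻¹¹⁹

Planck energy density: u_P = c⁷/(ℏG²) = 4.632 × 10¹¹³ J/m³.
5.99 × 10⁻⁶ / 4.632 × 10¹¹³ = 1.293 × 10⁻¹¹⁹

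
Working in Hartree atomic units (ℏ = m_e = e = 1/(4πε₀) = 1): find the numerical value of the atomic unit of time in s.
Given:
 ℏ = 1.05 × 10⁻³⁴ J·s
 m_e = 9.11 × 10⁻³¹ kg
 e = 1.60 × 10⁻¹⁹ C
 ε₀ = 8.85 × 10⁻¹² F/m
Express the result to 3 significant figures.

2.40 × 10⁻¹⁷ s

From ℏ = m_e = e = 1/(4πε₀) = 1 the time scale is τ_au = (4πε₀)²ℏ³/(m_e e⁴).
E_h = 4.38 × 10⁻¹⁸ J
ℏ/E_h = 2.40 × 10⁻¹⁷ s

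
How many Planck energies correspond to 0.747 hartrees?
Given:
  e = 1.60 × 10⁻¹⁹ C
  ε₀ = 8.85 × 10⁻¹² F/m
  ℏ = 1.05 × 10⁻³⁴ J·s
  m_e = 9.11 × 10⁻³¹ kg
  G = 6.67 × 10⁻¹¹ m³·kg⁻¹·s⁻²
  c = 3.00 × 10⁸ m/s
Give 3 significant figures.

1.67 × 10⁻²⁷

hartree: E_h = m_e e⁴/(4πε₀ℏ)² = 4.38 × 10⁻¹⁸ J
Planck energy: E_P = √(ℏc⁵/G) = 1.96 × 10⁹ J
0.747 × 4.38 × 10⁻¹⁸ / 1.96 × 10⁹ = 1.67 × 10⁻²⁷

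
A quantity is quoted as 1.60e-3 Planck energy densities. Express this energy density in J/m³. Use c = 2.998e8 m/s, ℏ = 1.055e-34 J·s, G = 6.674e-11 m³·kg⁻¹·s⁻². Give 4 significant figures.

One Planck energy density: u_P = c⁷/(ℏG²) = 4.632e113 J/m³.
1.60e-3 × 4.632e113 J/m³ = 7.412e110 J/m³

7.412e110 J/m³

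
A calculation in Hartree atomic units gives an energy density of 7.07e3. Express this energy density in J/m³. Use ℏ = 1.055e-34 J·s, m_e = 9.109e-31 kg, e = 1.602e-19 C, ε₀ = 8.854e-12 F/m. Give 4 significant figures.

One atomic unit of energy density: u_au = E_h/a₀³ = m_e⁴e¹⁰/((4πε₀)⁵ℏ⁸) = 2.929e13 J/m³.
7.07e3 × 2.929e13 J/m³ = 2.071e17 J/m³

2.071e17 J/m³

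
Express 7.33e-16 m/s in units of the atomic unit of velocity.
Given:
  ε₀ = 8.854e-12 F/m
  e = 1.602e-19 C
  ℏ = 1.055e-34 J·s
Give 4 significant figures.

atomic unit of velocity: v_au = e²/(4πε₀ℏ) = 2.186e6 m/s.
7.33e-16 / 2.186e6 = 3.353e-22

3.353e-22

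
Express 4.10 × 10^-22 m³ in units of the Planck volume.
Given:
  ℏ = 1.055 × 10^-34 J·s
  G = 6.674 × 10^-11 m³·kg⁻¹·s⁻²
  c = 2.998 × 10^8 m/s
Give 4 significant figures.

Planck volume: V_P = (ℏG/c³)^(3/2) = 4.224 × 10^-105 m³.
4.10 × 10^-22 / 4.224 × 10^-105 = 9.707 × 10^82

9.707 × 10^82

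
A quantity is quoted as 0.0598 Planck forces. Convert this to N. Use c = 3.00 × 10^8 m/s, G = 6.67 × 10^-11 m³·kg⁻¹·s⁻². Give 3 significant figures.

7.26 × 10^42 N

One Planck force: F_P = c⁴/G = 1.21 × 10^44 N.
0.0598 × 1.21 × 10^44 N = 7.26 × 10^42 N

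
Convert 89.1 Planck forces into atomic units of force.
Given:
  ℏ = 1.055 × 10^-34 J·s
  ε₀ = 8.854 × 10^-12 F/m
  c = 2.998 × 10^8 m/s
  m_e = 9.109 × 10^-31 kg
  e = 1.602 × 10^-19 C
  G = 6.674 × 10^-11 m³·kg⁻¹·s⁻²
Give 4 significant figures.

Planck force: F_P = c⁴/G = 1.210 × 10^44 N
atomic unit of force: F_au = E_h/a₀ = m_e²e⁶/((4πε₀)³ℏ⁴) = 8.220 × 10^-8 N
89.1 × 1.210 × 10^44 / 8.220 × 10^-8 = 1.312 × 10^53

1.312 × 10^53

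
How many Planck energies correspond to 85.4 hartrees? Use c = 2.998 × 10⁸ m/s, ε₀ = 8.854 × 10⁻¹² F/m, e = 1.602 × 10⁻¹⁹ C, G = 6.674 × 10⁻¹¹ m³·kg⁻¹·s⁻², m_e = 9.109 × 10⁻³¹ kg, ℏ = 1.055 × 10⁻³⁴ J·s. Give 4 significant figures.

1.900 × 10⁻²⁵

hartree: E_h = m_e e⁴/(4πε₀ℏ)² = 4.354 × 10⁻¹⁸ J
Planck energy: E_P = √(ℏc⁵/G) = 1.957 × 10⁹ J
85.4 × 4.354 × 10⁻¹⁸ / 1.957 × 10⁹ = 1.900 × 10⁻²⁵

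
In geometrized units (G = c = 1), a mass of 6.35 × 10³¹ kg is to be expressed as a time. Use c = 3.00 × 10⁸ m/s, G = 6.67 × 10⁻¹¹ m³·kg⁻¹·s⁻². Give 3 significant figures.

Mass → time via G/c³.
6.35 × 10³¹ kg × (G/c³) = 1.57 × 10⁻⁴ s

1.57 × 10⁻⁴ s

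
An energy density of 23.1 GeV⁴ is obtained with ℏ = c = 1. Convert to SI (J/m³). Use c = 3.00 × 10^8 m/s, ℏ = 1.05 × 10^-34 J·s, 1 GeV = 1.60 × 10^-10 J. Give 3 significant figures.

4.84 × 10^38 J/m³

[E]/[L]³ = [E]⁴/(ℏc)³; restore (ℏc)⁻³.
1 GeV⁴ → 1/(ℏc)³ × (1 GeV in J)⁴ = 2.10 × 10^37 J/m³.
Result: 23.1 × 2.10 × 10^37 = 4.84 × 10^38 J/m³.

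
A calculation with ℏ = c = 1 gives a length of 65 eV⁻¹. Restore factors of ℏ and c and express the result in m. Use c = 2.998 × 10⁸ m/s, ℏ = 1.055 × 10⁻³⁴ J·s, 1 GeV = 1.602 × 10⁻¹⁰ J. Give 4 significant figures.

A length is [E]⁻¹ in ℏ=c=1; restore one factor of ℏc.
1 GeV⁻¹ → ℏc × (1 GeV in J)⁻¹ = 1.974 × 10⁻¹⁶ m.
Convert the energy scale: 65 eV⁻¹ = 6.50 × 10¹⁰ GeV⁻¹.
Result: 6.50 × 10¹⁰ × 1.974 × 10⁻¹⁶ = 1.283 × 10⁻⁵ m.

1.283 × 10⁻⁵ m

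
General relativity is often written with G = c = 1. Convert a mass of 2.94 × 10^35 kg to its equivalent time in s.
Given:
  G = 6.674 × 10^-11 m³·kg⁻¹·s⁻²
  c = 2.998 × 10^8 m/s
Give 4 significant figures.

0.7282 s

Mass → time via G/c³.
2.94 × 10^35 kg × (G/c³) = 0.7282 s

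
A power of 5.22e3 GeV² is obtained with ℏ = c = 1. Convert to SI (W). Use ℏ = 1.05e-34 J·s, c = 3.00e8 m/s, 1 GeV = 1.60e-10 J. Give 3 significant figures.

1.27e18 W

Power is [E]/[T] = [E]²/ℏ.
1 GeV² → 1/ℏ × (1 GeV in J)² = 2.44e14 W.
Result: 5.22e3 × 2.44e14 = 1.27e18 W.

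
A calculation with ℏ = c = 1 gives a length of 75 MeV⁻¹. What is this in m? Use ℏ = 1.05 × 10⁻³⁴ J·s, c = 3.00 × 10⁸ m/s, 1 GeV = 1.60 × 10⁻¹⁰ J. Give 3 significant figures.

1.48 × 10⁻¹¹ m

A length is [E]⁻¹ in ℏ=c=1; restore one factor of ℏc.
1 GeV⁻¹ → ℏc × (1 GeV in J)⁻¹ = 1.97 × 10⁻¹⁶ m.
Convert the energy scale: 75 MeV⁻¹ = 7.50 × 10⁴ GeV⁻¹.
Result: 7.50 × 10⁴ × 1.97 × 10⁻¹⁶ = 1.48 × 10⁻¹¹ m.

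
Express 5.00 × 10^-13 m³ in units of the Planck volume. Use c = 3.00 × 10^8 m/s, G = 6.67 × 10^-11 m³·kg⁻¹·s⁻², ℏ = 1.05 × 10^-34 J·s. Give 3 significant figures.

1.20 × 10^92

Planck volume: V_P = (ℏG/c³)^(3/2) = 4.18 × 10^-105 m³.
5.00 × 10^-13 / 4.18 × 10^-105 = 1.20 × 10^92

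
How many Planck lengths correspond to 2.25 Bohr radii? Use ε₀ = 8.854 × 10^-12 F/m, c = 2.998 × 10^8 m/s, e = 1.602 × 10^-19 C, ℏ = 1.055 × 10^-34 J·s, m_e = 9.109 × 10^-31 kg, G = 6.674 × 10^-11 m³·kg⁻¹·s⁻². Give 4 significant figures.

7.373 × 10^24

Bohr radius: a₀ = 4πε₀ℏ²/(m_e e²) = 5.297 × 10^-11 m
Planck length: ℓ_P = √(ℏG/c³) = 1.616 × 10^-35 m
2.25 × 5.297 × 10^-11 / 1.616 × 10^-35 = 7.373 × 10^24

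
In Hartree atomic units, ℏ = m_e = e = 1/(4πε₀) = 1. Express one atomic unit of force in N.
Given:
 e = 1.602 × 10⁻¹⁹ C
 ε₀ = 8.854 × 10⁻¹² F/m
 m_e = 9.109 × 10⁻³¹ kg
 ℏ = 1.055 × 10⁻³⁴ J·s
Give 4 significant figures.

8.220 × 10⁻⁸ N

From ℏ = m_e = e = 1/(4πε₀) = 1 the force scale is F_au = E_h/a₀ = m_e²e⁶/((4πε₀)³ℏ⁴).
E_h = 4.354 × 10⁻¹⁸ J
a₀ = 5.297 × 10⁻¹¹ m
E_h/a₀ = 8.220 × 10⁻⁸ N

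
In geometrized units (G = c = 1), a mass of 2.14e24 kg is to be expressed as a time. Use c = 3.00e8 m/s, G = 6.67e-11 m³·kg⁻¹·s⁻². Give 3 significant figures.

5.29e-12 s

Mass → time via G/c³.
2.14e24 kg × (G/c³) = 5.29e-12 s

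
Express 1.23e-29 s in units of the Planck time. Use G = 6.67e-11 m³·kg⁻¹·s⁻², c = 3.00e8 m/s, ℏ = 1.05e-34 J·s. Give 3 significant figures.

2.29e14

Planck time: t_P = √(ℏG/c⁵) = 5.37e-44 s.
1.23e-29 / 5.37e-44 = 2.29e14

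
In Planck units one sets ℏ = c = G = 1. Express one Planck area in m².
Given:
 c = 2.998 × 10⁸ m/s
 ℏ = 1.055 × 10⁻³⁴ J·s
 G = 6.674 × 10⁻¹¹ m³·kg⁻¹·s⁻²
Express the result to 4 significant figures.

A_P = ℏG/c³
  = 7.041 × 10⁻⁴⁵ / 2.695 × 10²⁵
  = 2.613 × 10⁻⁷⁰ m²

2.613 × 10⁻⁷⁰ m²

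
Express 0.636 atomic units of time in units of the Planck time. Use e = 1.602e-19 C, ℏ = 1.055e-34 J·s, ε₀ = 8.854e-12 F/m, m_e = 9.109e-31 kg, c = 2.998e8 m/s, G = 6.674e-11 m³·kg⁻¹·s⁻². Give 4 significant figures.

atomic unit of time: τ_au = (4πε₀)²ℏ³/(m_e e⁴) = 2.423e-17 s
Planck time: t_P = √(ℏG/c⁵) = 5.392e-44 s
0.636 × 2.423e-17 / 5.392e-44 = 2.858e26

2.858e26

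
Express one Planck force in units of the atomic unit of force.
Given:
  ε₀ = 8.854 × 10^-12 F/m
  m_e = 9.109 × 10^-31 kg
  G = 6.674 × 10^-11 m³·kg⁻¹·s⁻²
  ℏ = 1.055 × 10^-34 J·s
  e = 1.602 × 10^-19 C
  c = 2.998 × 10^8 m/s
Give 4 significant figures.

Planck force: F_P = c⁴/G = 1.210 × 10^44 N
atomic unit of force: F_au = E_h/a₀ = m_e²e⁶/((4πε₀)³ℏ⁴) = 8.220 × 10^-8 N
ratio = 1.210 × 10^44 / 8.220 × 10^-8 = 1.473 × 10^51

1.473 × 10^51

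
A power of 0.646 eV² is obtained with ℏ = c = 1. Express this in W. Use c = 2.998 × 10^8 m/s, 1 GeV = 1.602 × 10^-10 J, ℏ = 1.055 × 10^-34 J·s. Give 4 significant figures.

Power is [E]/[T] = [E]²/ℏ.
1 GeV² → 1/ℏ × (1 GeV in J)² = 2.433 × 10^14 W.
Convert the energy scale: 0.646 eV² = 6.46 × 10^-19 GeV².
Result: 6.46 × 10^-19 × 2.433 × 10^14 = 1.571 × 10^-4 W.

1.571 × 10^-4 W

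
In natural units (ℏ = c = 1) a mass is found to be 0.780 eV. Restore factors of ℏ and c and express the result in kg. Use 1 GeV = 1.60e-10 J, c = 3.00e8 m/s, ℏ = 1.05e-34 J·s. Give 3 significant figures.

Mass is [E]/c²; divide by c².
1 GeV → 1/c² × (1 GeV in J) = 1.78e-27 kg.
Convert the energy scale: 0.780 eV = 7.80e-10 GeV.
Result: 7.80e-10 × 1.78e-27 = 1.39e-36 kg.

1.39e-36 kg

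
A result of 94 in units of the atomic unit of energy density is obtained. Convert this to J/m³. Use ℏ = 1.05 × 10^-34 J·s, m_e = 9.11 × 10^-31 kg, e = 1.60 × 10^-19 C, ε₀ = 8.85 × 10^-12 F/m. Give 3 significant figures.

One atomic unit of energy density: u_au = E_h/a₀³ = m_e⁴e¹⁰/((4πε₀)⁵ℏ⁸) = 3.01 × 10^13 J/m³.
94 × 3.01 × 10^13 J/m³ = 2.83 × 10^15 J/m³

2.83 × 10^15 J/m³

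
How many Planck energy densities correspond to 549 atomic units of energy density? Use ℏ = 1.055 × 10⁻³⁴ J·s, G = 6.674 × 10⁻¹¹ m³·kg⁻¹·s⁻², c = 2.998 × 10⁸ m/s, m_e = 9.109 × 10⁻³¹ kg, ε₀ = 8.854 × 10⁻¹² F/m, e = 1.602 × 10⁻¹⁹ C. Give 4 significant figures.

atomic unit of energy density: u_au = E_h/a₀³ = m_e⁴e¹⁰/((4πε₀)⁵ℏ⁸) = 2.929 × 10¹³ J/m³
Planck energy density: u_P = c⁷/(ℏG²) = 4.632 × 10¹¹³ J/m³
549 × 2.929 × 10¹³ / 4.632 × 10¹¹³ = 3.471 × 10⁻⁹⁸

3.471 × 10⁻⁹⁸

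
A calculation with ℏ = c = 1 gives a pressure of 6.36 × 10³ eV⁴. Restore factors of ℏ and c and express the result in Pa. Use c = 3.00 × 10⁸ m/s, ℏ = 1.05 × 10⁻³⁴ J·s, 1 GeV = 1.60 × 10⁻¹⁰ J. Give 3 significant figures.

1.33 × 10⁵ Pa

Pressure is [E]/[L]³ = [E]⁴/(ℏc)³.
1 GeV⁴ → 1/(ℏc)³ × (1 GeV in J)⁴ = 2.10 × 10³⁷ Pa.
Convert the energy scale: 6.36 × 10³ eV⁴ = 6.36 × 10⁻³³ GeV⁴.
Result: 6.36 × 10⁻³³ × 2.10 × 10³⁷ = 1.33 × 10⁵ Pa.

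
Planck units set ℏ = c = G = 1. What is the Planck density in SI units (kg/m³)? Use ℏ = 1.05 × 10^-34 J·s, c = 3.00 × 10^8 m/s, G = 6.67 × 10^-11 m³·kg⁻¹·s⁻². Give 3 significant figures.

5.20 × 10^96 kg/m³

From ℏ = c = G = 1 the density scale is ρ_P = c⁵/(ℏG²).
  = 2.43 × 10^42 / 4.67 × 10^-55
  = 5.20 × 10^96 kg/m³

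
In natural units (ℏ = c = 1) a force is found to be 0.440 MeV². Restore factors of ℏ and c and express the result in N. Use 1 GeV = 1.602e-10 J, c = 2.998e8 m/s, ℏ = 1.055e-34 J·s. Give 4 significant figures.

Force is [E]/[L] = [E]²/(ℏc); restore (ℏc)⁻¹.
1 GeV² → 1/(ℏc) × (1 GeV in J)² = 8.114e5 N.
Convert the energy scale: 0.440 MeV² = 4.40e-7 GeV².
Result: 4.40e-7 × 8.114e5 = 0.3570 N.

0.3570 N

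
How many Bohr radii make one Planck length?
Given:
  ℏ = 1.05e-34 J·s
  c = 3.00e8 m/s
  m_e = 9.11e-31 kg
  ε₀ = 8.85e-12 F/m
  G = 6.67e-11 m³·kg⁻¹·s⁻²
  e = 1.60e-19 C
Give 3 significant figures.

3.06e-25

Planck length: ℓ_P = √(ℏG/c³) = 1.61e-35 m
Bohr radius: a₀ = 4πε₀ℏ²/(m_e e²) = 5.26e-11 m
ratio = 1.61e-35 / 5.26e-11 = 3.06e-25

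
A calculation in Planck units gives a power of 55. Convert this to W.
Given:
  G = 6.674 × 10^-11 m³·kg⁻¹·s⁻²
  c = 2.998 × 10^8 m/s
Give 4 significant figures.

1.996 × 10^54 W

One Planck power: P_P = c⁵/G = 3.629 × 10^52 W.
55 × 3.629 × 10^52 W = 1.996 × 10^54 W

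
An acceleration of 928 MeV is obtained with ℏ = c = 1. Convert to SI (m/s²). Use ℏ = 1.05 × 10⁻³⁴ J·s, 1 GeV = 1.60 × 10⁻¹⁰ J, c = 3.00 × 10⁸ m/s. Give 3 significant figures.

Acceleration is [L]/[T]² = c·[E]/ℏ.
1 GeV → c/ℏ × (1 GeV in J) = 4.57 × 10³² m/s².
Convert the energy scale: 928 MeV = 0.928 GeV.
Result: 0.928 × 4.57 × 10³² = 4.24 × 10³² m/s².

4.24 × 10³² m/s²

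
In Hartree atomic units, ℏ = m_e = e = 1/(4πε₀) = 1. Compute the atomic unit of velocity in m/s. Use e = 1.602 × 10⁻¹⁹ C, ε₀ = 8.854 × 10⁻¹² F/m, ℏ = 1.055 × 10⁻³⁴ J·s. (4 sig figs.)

2.186 × 10⁶ m/s

The unique combination of the constants set to 1 with dimensions of velocity is v_au = e²/(4πε₀ℏ).
  = 2.566 × 10⁻³⁸ / 1.174 × 10⁻⁴⁴
  = 2.186 × 10⁶ m/s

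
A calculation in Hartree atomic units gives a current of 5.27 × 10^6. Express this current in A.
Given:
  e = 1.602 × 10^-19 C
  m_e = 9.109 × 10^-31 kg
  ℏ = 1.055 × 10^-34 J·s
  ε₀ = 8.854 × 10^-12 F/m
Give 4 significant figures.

One atomic unit of electric current: I_au = e E_h/ℏ = m_e e⁵/((4πε₀)²ℏ³) = 6.612 × 10^-3 A.
5.27 × 10^6 × 6.612 × 10^-3 A = 3.484 × 10^4 A

3.484 × 10^4 A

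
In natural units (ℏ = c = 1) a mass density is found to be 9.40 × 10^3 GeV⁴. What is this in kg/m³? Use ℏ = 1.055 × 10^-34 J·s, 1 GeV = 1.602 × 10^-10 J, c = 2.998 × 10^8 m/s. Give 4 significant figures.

2.177 × 10^24 kg/m³

Mass density is [E]/(c²[L]³) = [E]⁴/(ℏ³c⁵).
1 GeV⁴ → 1/(ℏ³c⁵) × (1 GeV in J)⁴ = 2.316 × 10^20 kg/m³.
Result: 9.40 × 10^3 × 2.316 × 10^20 = 2.177 × 10^24 kg/m³.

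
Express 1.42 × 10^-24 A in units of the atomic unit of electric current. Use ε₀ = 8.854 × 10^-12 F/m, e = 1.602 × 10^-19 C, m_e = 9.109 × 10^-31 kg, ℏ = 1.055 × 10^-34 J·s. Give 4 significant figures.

atomic unit of electric current: I_au = e E_h/ℏ = m_e e⁵/((4πε₀)²ℏ³) = 6.612 × 10^-3 A.
1.42 × 10^-24 / 6.612 × 10^-3 = 2.148 × 10^-22

2.148 × 10^-22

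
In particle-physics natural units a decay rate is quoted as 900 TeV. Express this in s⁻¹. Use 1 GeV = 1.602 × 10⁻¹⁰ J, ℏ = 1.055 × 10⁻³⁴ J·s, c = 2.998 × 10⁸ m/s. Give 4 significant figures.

A rate is [E]/ℏ; divide by ℏ.
1 GeV → 1/ℏ × (1 GeV in J) = 1.518 × 10²⁴ s⁻¹.
Convert the energy scale: 900 TeV = 9.00 × 10⁵ GeV.
Result: 9.00 × 10⁵ × 1.518 × 10²⁴ = 1.367 × 10³⁰ s⁻¹.

1.367 × 10³⁰ s⁻¹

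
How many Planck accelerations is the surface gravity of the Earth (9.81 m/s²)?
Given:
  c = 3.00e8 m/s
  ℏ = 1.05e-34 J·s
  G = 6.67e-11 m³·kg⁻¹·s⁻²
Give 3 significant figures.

1.76e-51

Planck acceleration: a_P = √(c⁷/(ℏG)) = 5.59e51 m/s².
9.81 / 5.59e51 = 1.76e-51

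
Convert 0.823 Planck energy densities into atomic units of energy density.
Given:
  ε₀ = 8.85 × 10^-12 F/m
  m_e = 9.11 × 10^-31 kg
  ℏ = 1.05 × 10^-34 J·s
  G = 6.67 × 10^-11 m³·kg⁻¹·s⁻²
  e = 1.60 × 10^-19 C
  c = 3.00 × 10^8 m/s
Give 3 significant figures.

Planck energy density: u_P = c⁷/(ℏG²) = 4.68 × 10^113 J/m³
atomic unit of energy density: u_au = E_h/a₀³ = m_e⁴e¹⁰/((4πε₀)⁵ℏ⁸) = 3.01 × 10^13 J/m³
0.823 × 4.68 × 10^113 / 3.01 × 10^13 = 1.28 × 10^100

1.28 × 10^100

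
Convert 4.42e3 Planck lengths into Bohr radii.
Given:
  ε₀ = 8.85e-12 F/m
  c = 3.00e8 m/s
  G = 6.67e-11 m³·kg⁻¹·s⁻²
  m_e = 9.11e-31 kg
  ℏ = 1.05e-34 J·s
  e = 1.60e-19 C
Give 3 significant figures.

1.35e-21

Planck length: ℓ_P = √(ℏG/c³) = 1.61e-35 m
Bohr radius: a₀ = 4πε₀ℏ²/(m_e e²) = 5.26e-11 m
4.42e3 × 1.61e-35 / 5.26e-11 = 1.35e-21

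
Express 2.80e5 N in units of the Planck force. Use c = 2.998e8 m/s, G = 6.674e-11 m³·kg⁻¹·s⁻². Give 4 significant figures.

Planck force: F_P = c⁴/G = 1.210e44 N.
2.80e5 / 1.210e44 = 2.313e-39

2.313e-39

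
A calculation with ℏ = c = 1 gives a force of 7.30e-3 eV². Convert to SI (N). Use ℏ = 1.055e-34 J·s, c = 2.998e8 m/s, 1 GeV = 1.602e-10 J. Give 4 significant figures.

Force is [E]/[L] = [E]²/(ℏc); restore (ℏc)⁻¹.
1 GeV² → 1/(ℏc) × (1 GeV in J)² = 8.114e5 N.
Convert the energy scale: 7.30e-3 eV² = 7.30e-21 GeV².
Result: 7.30e-21 × 8.114e5 = 5.923e-15 N.

5.923e-15 N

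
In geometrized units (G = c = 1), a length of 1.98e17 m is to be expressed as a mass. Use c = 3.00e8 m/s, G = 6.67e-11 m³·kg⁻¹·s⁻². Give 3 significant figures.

Length → mass via c²/G.
1.98e17 m × (c²/G) = 2.67e44 kg

2.67e44 kg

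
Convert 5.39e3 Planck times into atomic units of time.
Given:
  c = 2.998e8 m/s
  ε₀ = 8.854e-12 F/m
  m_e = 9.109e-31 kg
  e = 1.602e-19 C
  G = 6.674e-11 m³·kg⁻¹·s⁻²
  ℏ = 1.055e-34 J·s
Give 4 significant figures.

Planck time: t_P = √(ℏG/c⁵) = 5.392e-44 s
atomic unit of time: τ_au = (4πε₀)²ℏ³/(m_e e⁴) = 2.423e-17 s
5.39e3 × 5.392e-44 / 2.423e-17 = 1.199e-23

1.199e-23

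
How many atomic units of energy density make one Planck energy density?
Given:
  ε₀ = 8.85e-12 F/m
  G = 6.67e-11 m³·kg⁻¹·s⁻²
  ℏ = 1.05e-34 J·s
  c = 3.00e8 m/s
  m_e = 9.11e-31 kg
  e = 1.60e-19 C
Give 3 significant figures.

Planck energy density: u_P = c⁷/(ℏG²) = 4.68e113 J/m³
atomic unit of energy density: u_au = E_h/a₀³ = m_e⁴e¹⁰/((4πε₀)⁵ℏ⁸) = 3.01e13 J/m³
ratio = 4.68e113 / 3.01e13 = 1.55e100

1.55e100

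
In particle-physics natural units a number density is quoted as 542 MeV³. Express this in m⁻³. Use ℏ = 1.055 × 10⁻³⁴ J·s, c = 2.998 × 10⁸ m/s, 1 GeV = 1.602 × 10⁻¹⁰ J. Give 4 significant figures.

Number density is [L]⁻³ = [E]³/(ℏc)³.
1 GeV³ → 1/(ℏc)³ × (1 GeV in J)³ = 1.299 × 10⁴⁷ m⁻³.
Convert the energy scale: 542 MeV³ = 5.42 × 10⁻⁷ GeV³.
Result: 5.42 × 10⁻⁷ × 1.299 × 10⁴⁷ = 7.043 × 10⁴⁰ m⁻³.

7.043 × 10⁴⁰ m⁻³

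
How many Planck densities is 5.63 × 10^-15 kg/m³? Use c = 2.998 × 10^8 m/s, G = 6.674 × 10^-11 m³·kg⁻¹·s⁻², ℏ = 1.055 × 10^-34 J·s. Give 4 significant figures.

Planck density: ρ_P = c⁵/(ℏG²) = 5.154 × 10^96 kg/m³.
5.63 × 10^-15 / 5.154 × 10^96 = 1.092 × 10^-111

1.092 × 10^-111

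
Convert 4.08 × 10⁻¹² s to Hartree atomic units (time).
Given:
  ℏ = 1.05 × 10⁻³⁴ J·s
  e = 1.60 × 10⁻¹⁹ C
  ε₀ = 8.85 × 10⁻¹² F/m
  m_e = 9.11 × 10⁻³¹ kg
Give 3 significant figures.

1.70 × 10⁵

atomic unit of time: τ_au = (4πε₀)²ℏ³/(m_e e⁴) = 2.40 × 10⁻¹⁷ s.
4.08 × 10⁻¹² / 2.40 × 10⁻¹⁷ = 1.70 × 10⁵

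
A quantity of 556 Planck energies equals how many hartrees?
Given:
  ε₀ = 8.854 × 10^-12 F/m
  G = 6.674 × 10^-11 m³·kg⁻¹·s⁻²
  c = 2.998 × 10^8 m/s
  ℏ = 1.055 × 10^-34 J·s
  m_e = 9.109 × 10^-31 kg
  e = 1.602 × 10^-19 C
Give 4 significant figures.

2.498 × 10^29

Planck energy: E_P = √(ℏc⁵/G) = 1.957 × 10^9 J
hartree: E_h = m_e e⁴/(4πε₀ℏ)² = 4.354 × 10^-18 J
556 × 1.957 × 10^9 / 4.354 × 10^-18 = 2.498 × 10^29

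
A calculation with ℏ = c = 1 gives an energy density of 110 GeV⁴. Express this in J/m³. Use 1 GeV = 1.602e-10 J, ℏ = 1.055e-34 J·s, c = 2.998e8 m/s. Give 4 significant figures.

[E]/[L]³ = [E]⁴/(ℏc)³; restore (ℏc)⁻³.
1 GeV⁴ → 1/(ℏc)³ × (1 GeV in J)⁴ = 2.082e37 J/m³.
Result: 110 × 2.082e37 = 2.290e39 J/m³.

2.290e39 J/m³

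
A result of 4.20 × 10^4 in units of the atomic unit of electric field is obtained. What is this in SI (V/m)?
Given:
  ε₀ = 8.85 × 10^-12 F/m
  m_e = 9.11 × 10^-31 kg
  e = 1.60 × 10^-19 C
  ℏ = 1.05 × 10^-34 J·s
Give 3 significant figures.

2.19 × 10^16 V/m

One atomic unit of electric field: E_au = E_h/(e a₀) = m_e²e⁵/((4πε₀)³ℏ⁴) = 5.20 × 10^11 V/m.
4.20 × 10^4 × 5.20 × 10^11 V/m = 2.19 × 10^16 V/m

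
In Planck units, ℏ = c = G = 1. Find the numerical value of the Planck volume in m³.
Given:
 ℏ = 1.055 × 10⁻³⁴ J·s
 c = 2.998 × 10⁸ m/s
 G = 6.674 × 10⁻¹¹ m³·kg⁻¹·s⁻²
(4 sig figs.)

4.224 × 10⁻¹⁰⁵ m³

The unique combination of the constants set to 1 with dimensions of volume is V_P = (ℏG/c³)^(3/2).
  = √(1.784 × 10⁻²⁰⁹)
  = 4.224 × 10⁻¹⁰⁵ m³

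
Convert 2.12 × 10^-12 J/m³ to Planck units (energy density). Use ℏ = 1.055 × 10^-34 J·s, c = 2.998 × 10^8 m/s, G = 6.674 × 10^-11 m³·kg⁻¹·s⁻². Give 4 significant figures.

Planck energy density: u_P = c⁷/(ℏG²) = 4.632 × 10^113 J/m³.
2.12 × 10^-12 / 4.632 × 10^113 = 4.577 × 10^-126

4.577 × 10^-126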